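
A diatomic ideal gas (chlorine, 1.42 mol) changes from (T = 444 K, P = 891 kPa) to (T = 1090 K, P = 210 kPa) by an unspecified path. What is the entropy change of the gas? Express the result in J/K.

ΔS = nC_p ln(T₂/T₁) − nR ln(P₂/P₁), with C_p = 7R/2 = 29.1 J mol⁻¹ K⁻¹ for a diatomic ideal gas.
ΔS = 1.42 × [29.1 × ln(1090/444) − 8.314 × ln(210/891)] = 54.2 J/K.

ΔS = 54.2 J/K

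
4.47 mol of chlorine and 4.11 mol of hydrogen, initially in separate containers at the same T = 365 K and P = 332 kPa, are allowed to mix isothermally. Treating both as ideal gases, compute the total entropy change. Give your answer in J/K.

Mole fractions: x_A = 4.47/8.58 = 0.521, x_B = 0.479.
ΔS_mix = −R(n_A ln x_A + n_B ln x_B) = −8.314 × (4.47 ln 0.521 + 4.11 ln 0.479) = 49.4 J/K.

ΔS_mix = 49.4 J/K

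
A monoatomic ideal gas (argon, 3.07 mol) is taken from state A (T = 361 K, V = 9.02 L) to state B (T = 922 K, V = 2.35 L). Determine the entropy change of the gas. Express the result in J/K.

ΔS = 1.57 J/K

Entropy is a state function: ΔS = nC_V ln(T₂/T₁) + nR ln(V₂/V₁), with C_V = 3R/2 = 12.47 J mol⁻¹ K⁻¹ for a monoatomic ideal gas.
ΔS = 3.07 × [12.47 × ln(922/361) + 8.314 × ln(2.35/9.02)] = 1.57 J/K.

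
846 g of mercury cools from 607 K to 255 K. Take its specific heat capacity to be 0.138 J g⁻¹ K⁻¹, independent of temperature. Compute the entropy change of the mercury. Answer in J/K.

ΔS = ∫dQ_rev/T = m c ln(T₂/T₁) = 846 × 0.138 × ln(255/607) = -101 J/K.

ΔS = -101 J/K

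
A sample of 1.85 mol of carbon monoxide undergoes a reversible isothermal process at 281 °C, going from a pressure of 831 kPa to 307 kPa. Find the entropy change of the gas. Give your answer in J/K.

ΔS_gas = 15.3 J/K

For an isothermal ideal gas ΔS_gas = nR ln(P₁/P₂) = 1.85 × 8.314 × ln(831/307) = 15.3 J/K.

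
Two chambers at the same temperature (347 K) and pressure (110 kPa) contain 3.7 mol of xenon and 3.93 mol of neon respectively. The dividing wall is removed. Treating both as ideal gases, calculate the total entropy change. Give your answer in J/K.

ΔS_mix = 43.9 J/K

Mole fractions: x_A = 3.7/7.63 = 0.485, x_B = 0.515.
ΔS_mix = −R(n_A ln x_A + n_B ln x_B) = −8.314 × (3.7 ln 0.485 + 3.93 ln 0.515) = 43.9 J/K.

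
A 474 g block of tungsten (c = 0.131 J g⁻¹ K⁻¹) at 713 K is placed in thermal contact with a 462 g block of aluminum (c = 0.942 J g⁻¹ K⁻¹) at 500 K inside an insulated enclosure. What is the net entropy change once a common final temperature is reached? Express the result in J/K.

ΔS_total = 3.74 J/K

Energy balance: T_f = (m₁c₁T₁ + m₂c₂T₂)/(m₁c₁ + m₂c₂) = 526.6 K.
ΔS₁ = m₁c₁ ln(T_f/T₁) = 62.094 × ln(526.6/713) = -18.817 J/K.
ΔS₂ = m₂c₂ ln(T_f/T₂) = 435.204 × ln(526.6/500) = 22.554 J/K.
ΔS_total = -18.817 + 22.554 = 3.74 J/K.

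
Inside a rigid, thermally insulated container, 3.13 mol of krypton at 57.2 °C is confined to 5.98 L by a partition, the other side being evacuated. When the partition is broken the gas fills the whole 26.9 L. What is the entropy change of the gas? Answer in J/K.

No heat is exchanged and no work is done, so the ideal-gas temperature stays constant.
Entropy is a state function; using a reversible isothermal path, ΔS_gas = nR ln(V₂/V₁) = 3.13 × 8.314 × ln(26.9/5.98) = 39.1 J/K.

ΔS_gas = 39.1 J/K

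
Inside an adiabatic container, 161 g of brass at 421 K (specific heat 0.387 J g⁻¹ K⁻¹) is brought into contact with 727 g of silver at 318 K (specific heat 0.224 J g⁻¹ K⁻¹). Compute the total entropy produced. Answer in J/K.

ΔS_total = 1.85 J/K

Energy balance: T_f = (m₁c₁T₁ + m₂c₂T₂)/(m₁c₁ + m₂c₂) = 346.5 K.
ΔS₁ = m₁c₁ ln(T_f/T₁) = 62.307 × ln(346.5/421) = -12.13 J/K.
ΔS₂ = m₂c₂ ln(T_f/T₂) = 162.848 × ln(346.5/318) = 13.98 J/K.
ΔS_total = -12.13 + 13.98 = 1.85 J/K.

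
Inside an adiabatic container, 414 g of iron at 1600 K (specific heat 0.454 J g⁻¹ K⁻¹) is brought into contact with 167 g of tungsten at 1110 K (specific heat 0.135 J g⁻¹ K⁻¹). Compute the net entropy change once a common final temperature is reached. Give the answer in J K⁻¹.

ΔS_total = 1.22 J/K

Energy balance: T_f = (m₁c₁T₁ + m₂c₂T₂)/(m₁c₁ + m₂c₂) = 1547.5 K.
ΔS₁ = m₁c₁ ln(T_f/T₁) = 187.956 × ln(1547.5/1600) = -6.268 J/K.
ΔS₂ = m₂c₂ ln(T_f/T₂) = 22.545 × ln(1547.5/1110) = 7.492 J/K.
ΔS_total = -6.268 + 7.492 = 1.22 J/K.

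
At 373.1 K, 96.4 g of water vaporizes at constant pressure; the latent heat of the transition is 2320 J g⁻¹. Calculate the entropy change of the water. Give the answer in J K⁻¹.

ΔS = 599 J/K

Heat absorbed by the substance: Q = mL = 96.4 × 2320 = 223648 J.
At constant T, ΔS = Q_rev/T = 223648 / 373.1 = 599 J/K.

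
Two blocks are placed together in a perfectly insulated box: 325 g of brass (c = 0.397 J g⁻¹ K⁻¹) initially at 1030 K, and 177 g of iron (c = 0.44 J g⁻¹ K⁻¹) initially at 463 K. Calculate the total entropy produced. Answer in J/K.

Energy balance: T_f = (m₁c₁T₁ + m₂c₂T₂)/(m₁c₁ + m₂c₂) = 816.58 K.
ΔS₁ = m₁c₁ ln(T_f/T₁) = 129.025 × ln(816.58/1030) = -29.96 J/K.
ΔS₂ = m₂c₂ ln(T_f/T₂) = 77.88 × ln(816.58/463) = 44.19 J/K.
ΔS_total = -29.96 + 44.19 = 14.2 J/K.

ΔS_total = 14.2 J/K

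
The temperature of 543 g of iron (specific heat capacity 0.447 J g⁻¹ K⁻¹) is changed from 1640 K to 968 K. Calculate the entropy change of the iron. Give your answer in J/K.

ΔS = ∫dQ_rev/T = m c ln(T₂/T₁) = 543 × 0.447 × ln(968/1640) = -128 J/K.

ΔS = -128 J/K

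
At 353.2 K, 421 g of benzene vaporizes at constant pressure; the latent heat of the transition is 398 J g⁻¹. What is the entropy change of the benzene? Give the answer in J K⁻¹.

ΔS = 474 J/K

Heat absorbed by the substance: Q = mL = 421 × 398 = 167558 J.
At constant T, ΔS = Q_rev/T = 167558 / 353.2 = 474 J/K.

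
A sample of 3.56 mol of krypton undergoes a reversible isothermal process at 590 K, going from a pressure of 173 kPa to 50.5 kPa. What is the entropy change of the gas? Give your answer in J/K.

For an isothermal ideal gas ΔS_gas = nR ln(P₁/P₂) = 3.56 × 8.314 × ln(173/50.5) = 36.4 J/K.

ΔS_gas = 36.4 J/K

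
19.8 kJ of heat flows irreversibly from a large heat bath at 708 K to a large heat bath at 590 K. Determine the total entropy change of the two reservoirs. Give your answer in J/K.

ΔS_hot = −Q/T_H = −19800/708 = -27.97 J/K and ΔS_cold = +Q/T_C = 19800/590 = 33.56 J/K.
ΔS_total = -27.97 + 33.56 = 5.59 J/K, positive as the second law requires.

ΔS_total = 5.59 J/K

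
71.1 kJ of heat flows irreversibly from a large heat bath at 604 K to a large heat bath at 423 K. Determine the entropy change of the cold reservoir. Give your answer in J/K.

The cold reservoir gains heat Q, so ΔS_cold = +Q/T_C = 71100/423 = 168 J/K.

ΔS_cold = 168 J/K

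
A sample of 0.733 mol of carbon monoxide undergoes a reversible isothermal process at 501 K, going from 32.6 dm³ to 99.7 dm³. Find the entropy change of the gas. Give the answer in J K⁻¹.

For an isothermal ideal gas ΔS_gas = nR ln(V₂/V₁) = 0.733 × 8.314 × ln(99.7/32.6) = 6.81 J/K.

ΔS_gas = 6.81 J/K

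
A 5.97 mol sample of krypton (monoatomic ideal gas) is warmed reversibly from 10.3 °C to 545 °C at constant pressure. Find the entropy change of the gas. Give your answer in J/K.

ΔS = 132 J/K

In kelvin: T₁ = 283.45 K, T₂ = 818.15 K. At constant pressure, ΔS = nC_p ln(T₂/T₁) with C_p = 5R/2 = 20.79 J mol⁻¹ K⁻¹.
ΔS = 5.97 × 20.79 × ln(818.15/283.45) = 132 J/K.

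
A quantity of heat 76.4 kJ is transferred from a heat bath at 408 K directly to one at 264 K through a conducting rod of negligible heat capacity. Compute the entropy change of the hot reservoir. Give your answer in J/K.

ΔS_hot = -187 J/K

The hot reservoir loses heat Q, so ΔS_hot = −Q/T_H = −76400/408 = -187 J/K.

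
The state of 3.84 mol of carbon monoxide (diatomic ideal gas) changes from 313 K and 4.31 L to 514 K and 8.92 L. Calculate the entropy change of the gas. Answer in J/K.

ΔS = 62.8 J/K

Entropy is a state function: ΔS = nC_V ln(T₂/T₁) + nR ln(V₂/V₁), with C_V = 5R/2 = 20.79 J mol⁻¹ K⁻¹ for a diatomic ideal gas.
ΔS = 3.84 × [20.79 × ln(514/313) + 8.314 × ln(8.92/4.31)] = 62.8 J/K.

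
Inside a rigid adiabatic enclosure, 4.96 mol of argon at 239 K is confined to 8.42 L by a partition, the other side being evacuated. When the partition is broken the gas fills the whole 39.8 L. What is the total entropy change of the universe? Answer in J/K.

No heat is exchanged and no work is done, so the ideal-gas temperature stays constant.
Entropy is a state function; using a reversible isothermal path, ΔS_gas = nR ln(V₂/V₁) = 4.96 × 8.314 × ln(39.8/8.42) = 64.1 J/K.
The insulated surroundings exchange no heat, so ΔS_surr = 0 and ΔS_universe = ΔS_gas.

ΔS_universe = 64.1 J/K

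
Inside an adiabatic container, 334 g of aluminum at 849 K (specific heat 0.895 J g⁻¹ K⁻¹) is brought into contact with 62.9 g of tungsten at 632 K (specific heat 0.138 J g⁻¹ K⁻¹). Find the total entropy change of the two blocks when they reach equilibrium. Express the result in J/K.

ΔS_total = 0.335 J/K

Energy balance: T_f = (m₁c₁T₁ + m₂c₂T₂)/(m₁c₁ + m₂c₂) = 842.88 K.
ΔS₁ = m₁c₁ ln(T_f/T₁) = 298.93 × ln(842.88/849) = -2.164 J/K.
ΔS₂ = m₂c₂ ln(T_f/T₂) = 8.6802 × ln(842.88/632) = 2.499 J/K.
ΔS_total = -2.164 + 2.499 = 0.335 J/K.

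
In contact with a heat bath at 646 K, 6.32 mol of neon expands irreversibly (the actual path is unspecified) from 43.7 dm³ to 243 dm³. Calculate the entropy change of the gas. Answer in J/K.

Entropy is a state function, so ΔS_gas depends only on the end states.
For an isothermal ideal gas ΔS_gas = nR ln(V₂/V₁) = 6.32 × 8.314 × ln(243/43.7) = 90.2 J/K.

ΔS_gas = 90.2 J/K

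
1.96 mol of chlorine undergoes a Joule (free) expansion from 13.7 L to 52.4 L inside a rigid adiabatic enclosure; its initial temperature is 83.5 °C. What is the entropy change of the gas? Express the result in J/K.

ΔS_gas = 21.9 J/K

No heat is exchanged and no work is done, so the ideal-gas temperature stays constant.
Entropy is a state function; using a reversible isothermal path, ΔS_gas = nR ln(V₂/V₁) = 1.96 × 8.314 × ln(52.4/13.7) = 21.9 J/K.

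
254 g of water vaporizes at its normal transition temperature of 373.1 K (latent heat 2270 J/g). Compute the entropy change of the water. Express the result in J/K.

ΔS = 1550 J/K

Heat absorbed by the substance: Q = mL = 254 × 2270 = 576580 J.
At constant T, ΔS = Q_rev/T = 576580 / 373.1 = 1550 J/K.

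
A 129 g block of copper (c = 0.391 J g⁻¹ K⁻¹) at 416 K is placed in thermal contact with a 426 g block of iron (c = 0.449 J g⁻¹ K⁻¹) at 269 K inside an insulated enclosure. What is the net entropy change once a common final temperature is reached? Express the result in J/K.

Energy balance: T_f = (m₁c₁T₁ + m₂c₂T₂)/(m₁c₁ + m₂c₂) = 299.67 K.
ΔS₁ = m₁c₁ ln(T_f/T₁) = 50.439 × ln(299.67/416) = -16.543 J/K.
ΔS₂ = m₂c₂ ln(T_f/T₂) = 191.274 × ln(299.67/269) = 20.655 J/K.
ΔS_total = -16.543 + 20.655 = 4.11 J/K.

ΔS_total = 4.11 J/K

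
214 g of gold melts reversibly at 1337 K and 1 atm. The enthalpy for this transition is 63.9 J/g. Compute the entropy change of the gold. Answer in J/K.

Heat absorbed by the substance: Q = mL = 214 × 63.9 = 13674.6 J.
At constant T, ΔS = Q_rev/T = 13674.6 / 1337 = 10.2 J/K.

ΔS = 10.2 J/K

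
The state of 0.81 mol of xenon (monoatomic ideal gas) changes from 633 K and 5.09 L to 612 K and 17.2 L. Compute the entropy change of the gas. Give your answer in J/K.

Entropy is a state function: ΔS = nC_V ln(T₂/T₁) + nR ln(V₂/V₁), with C_V = 3R/2 = 12.47 J mol⁻¹ K⁻¹ for a monoatomic ideal gas.
ΔS = 0.81 × [12.47 × ln(612/633) + 8.314 × ln(17.2/5.09)] = 7.86 J/K.

ΔS = 7.86 J/K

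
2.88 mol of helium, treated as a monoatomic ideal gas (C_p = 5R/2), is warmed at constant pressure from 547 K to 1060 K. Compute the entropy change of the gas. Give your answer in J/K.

At constant pressure, ΔS = nC_p ln(T₂/T₁) with C_p = 5R/2 = 20.79 J mol⁻¹ K⁻¹.
ΔS = 2.88 × 20.79 × ln(1060/547) = 39.6 J/K.

ΔS = 39.6 J/K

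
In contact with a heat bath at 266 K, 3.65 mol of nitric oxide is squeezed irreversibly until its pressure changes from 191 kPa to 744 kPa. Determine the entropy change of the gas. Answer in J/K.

ΔS_gas = -41.3 J/K

Entropy is a state function, so ΔS_gas depends only on the end states.
For an isothermal ideal gas ΔS_gas = nR ln(P₁/P₂) = 3.65 × 8.314 × ln(191/744) = -41.3 J/K.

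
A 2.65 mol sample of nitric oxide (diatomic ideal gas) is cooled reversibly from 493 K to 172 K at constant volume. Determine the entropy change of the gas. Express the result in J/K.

At constant volume, ΔS = nC_V ln(T₂/T₁) with C_V = 5R/2 = 20.79 J mol⁻¹ K⁻¹.
ΔS = 2.65 × 20.79 × ln(172/493) = -58 J/K.

ΔS = -58 J/K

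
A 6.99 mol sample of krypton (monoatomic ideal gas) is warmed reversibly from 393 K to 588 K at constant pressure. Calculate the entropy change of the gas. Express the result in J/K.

ΔS = 58.5 J/K

At constant pressure, ΔS = nC_p ln(T₂/T₁) with C_p = 5R/2 = 20.79 J mol⁻¹ K⁻¹.
ΔS = 6.99 × 20.79 × ln(588/393) = 58.5 J/K.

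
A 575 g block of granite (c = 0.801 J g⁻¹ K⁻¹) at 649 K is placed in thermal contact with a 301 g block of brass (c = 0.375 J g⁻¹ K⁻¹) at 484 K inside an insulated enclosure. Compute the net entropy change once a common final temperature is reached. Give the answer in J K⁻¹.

ΔS_total = 3.67 J/K

Energy balance: T_f = (m₁c₁T₁ + m₂c₂T₂)/(m₁c₁ + m₂c₂) = 616.52 K.
ΔS₁ = m₁c₁ ln(T_f/T₁) = 460.575 × ln(616.52/649) = -23.65 J/K.
ΔS₂ = m₂c₂ ln(T_f/T₂) = 112.875 × ln(616.52/484) = 27.32 J/K.
ΔS_total = -23.65 + 27.32 = 3.67 J/K.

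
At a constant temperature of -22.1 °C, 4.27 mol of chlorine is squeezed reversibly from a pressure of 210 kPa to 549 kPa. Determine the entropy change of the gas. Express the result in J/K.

ΔS_gas = -34.1 J/K

For an isothermal ideal gas ΔS_gas = nR ln(P₁/P₂) = 4.27 × 8.314 × ln(210/549) = -34.1 J/K.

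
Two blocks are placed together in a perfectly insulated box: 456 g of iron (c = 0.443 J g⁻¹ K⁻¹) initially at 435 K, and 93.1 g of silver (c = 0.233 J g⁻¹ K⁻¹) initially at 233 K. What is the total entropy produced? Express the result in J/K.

ΔS_total = 3.24 J/K

Energy balance: T_f = (m₁c₁T₁ + m₂c₂T₂)/(m₁c₁ + m₂c₂) = 415.41 K.
ΔS₁ = m₁c₁ ln(T_f/T₁) = 202.008 × ln(415.41/435) = -9.3076 J/K.
ΔS₂ = m₂c₂ ln(T_f/T₂) = 21.6923 × ln(415.41/233) = 12.543 J/K.
ΔS_total = -9.3076 + 12.543 = 3.24 J/K.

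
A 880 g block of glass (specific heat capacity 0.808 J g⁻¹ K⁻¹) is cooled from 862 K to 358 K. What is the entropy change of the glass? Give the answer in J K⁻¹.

ΔS = ∫dQ_rev/T = m c ln(T₂/T₁) = 880 × 0.808 × ln(358/862) = -625 J/K.

ΔS = -625 J/K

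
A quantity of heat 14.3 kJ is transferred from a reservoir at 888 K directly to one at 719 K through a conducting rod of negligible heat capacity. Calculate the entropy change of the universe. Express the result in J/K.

ΔS_hot = −Q/T_H = −14300/888 = -16.1 J/K and ΔS_cold = +Q/T_C = 14300/719 = 19.89 J/K.
ΔS_total = -16.1 + 19.89 = 3.79 J/K, positive as the second law requires.

ΔS_total = 3.79 J/K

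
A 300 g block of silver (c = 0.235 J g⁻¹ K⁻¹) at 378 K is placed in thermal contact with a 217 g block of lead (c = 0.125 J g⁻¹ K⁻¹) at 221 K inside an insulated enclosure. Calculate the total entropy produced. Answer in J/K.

Energy balance: T_f = (m₁c₁T₁ + m₂c₂T₂)/(m₁c₁ + m₂c₂) = 334.38 K.
ΔS₁ = m₁c₁ ln(T_f/T₁) = 70.5 × ln(334.38/378) = -8.645 J/K.
ΔS₂ = m₂c₂ ln(T_f/T₂) = 27.125 × ln(334.38/221) = 11.23 J/K.
ΔS_total = -8.645 + 11.23 = 2.59 J/K.

ΔS_total = 2.59 J/K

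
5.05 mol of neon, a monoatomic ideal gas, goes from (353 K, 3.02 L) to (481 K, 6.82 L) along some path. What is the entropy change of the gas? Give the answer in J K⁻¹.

Entropy is a state function: ΔS = nC_V ln(T₂/T₁) + nR ln(V₂/V₁), with C_V = 3R/2 = 12.47 J mol⁻¹ K⁻¹ for a monoatomic ideal gas.
ΔS = 5.05 × [12.47 × ln(481/353) + 8.314 × ln(6.82/3.02)] = 53.7 J/K.

ΔS = 53.7 J/K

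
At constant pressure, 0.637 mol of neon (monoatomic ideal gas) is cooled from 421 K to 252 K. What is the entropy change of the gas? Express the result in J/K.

ΔS = -6.79 J/K

At constant pressure, ΔS = nC_p ln(T₂/T₁) with C_p = 5R/2 = 20.79 J mol⁻¹ K⁻¹.
ΔS = 0.637 × 20.79 × ln(252/421) = -6.79 J/K.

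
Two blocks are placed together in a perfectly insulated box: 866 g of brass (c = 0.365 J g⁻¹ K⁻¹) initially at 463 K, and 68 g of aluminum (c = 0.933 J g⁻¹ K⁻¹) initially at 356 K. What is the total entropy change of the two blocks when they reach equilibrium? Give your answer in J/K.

Energy balance: T_f = (m₁c₁T₁ + m₂c₂T₂)/(m₁c₁ + m₂c₂) = 445.11 K.
ΔS₁ = m₁c₁ ln(T_f/T₁) = 316.09 × ln(445.11/463) = -12.45 J/K.
ΔS₂ = m₂c₂ ln(T_f/T₂) = 63.444 × ln(445.11/356) = 14.17 J/K.
ΔS_total = -12.45 + 14.17 = 1.72 J/K.

ΔS_total = 1.72 J/K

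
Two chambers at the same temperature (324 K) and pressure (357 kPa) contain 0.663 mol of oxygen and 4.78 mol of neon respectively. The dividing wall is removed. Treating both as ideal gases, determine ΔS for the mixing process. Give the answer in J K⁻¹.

ΔS_mix = 16.8 J/K

Mole fractions: x_A = 0.663/5.44 = 0.122, x_B = 0.878.
ΔS_mix = −R(n_A ln x_A + n_B ln x_B) = −8.314 × (0.663 ln 0.122 + 4.78 ln 0.878) = 16.8 J/K.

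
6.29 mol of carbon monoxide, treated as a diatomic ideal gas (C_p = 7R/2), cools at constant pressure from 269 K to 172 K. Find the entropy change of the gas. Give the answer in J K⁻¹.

At constant pressure, ΔS = nC_p ln(T₂/T₁) with C_p = 7R/2 = 29.1 J mol⁻¹ K⁻¹.
ΔS = 6.29 × 29.1 × ln(172/269) = -81.9 J/K.

ΔS = -81.9 J/K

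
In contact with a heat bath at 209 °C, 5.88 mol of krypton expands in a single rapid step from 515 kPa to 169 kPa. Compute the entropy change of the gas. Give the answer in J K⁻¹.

ΔS_gas = 54.5 J/K

Entropy is a state function, so ΔS_gas depends only on the end states.
For an isothermal ideal gas ΔS_gas = nR ln(P₁/P₂) = 5.88 × 8.314 × ln(515/169) = 54.5 J/K.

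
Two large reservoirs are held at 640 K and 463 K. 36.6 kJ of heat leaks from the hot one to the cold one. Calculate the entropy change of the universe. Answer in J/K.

ΔS_total = 21.9 J/K

ΔS_hot = −Q/T_H = −36600/640 = -57.19 J/K and ΔS_cold = +Q/T_C = 36600/463 = 79.05 J/K.
ΔS_total = -57.19 + 79.05 = 21.9 J/K, positive as the second law requires.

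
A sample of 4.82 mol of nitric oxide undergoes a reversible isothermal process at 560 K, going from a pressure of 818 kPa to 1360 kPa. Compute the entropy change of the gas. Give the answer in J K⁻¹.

ΔS_gas = -20.4 J/K

For an isothermal ideal gas ΔS_gas = nR ln(P₁/P₂) = 4.82 × 8.314 × ln(818/1360) = -20.4 J/K.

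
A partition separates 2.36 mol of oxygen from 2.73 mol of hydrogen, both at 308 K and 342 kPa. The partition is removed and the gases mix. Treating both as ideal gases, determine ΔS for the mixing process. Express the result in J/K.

ΔS_mix = 29.2 J/K

Mole fractions: x_A = 2.36/5.09 = 0.464, x_B = 0.536.
ΔS_mix = −R(n_A ln x_A + n_B ln x_B) = −8.314 × (2.36 ln 0.464 + 2.73 ln 0.536) = 29.2 J/K.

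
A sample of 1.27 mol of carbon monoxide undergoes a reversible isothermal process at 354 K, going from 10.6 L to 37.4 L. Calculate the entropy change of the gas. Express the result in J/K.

ΔS_gas = 13.3 J/K

For an isothermal ideal gas ΔS_gas = nR ln(V₂/V₁) = 1.27 × 8.314 × ln(37.4/10.6) = 13.3 J/K.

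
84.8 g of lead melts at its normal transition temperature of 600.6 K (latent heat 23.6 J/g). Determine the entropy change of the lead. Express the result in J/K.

Heat absorbed by the substance: Q = mL = 84.8 × 23.6 = 2001.28 J.
At constant T, ΔS = Q_rev/T = 2001.28 / 600.6 = 3.33 J/K.

ΔS = 3.33 J/K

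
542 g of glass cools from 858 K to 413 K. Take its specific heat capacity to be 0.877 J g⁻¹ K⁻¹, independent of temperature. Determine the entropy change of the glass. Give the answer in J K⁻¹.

ΔS = ∫dQ_rev/T = m c ln(T₂/T₁) = 542 × 0.877 × ln(413/858) = -348 J/K.

ΔS = -348 J/K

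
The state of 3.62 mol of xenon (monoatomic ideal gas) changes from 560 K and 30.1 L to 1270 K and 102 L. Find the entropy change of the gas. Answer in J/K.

ΔS = 73.7 J/K

Entropy is a state function: ΔS = nC_V ln(T₂/T₁) + nR ln(V₂/V₁), with C_V = 3R/2 = 12.47 J mol⁻¹ K⁻¹ for a monoatomic ideal gas.
ΔS = 3.62 × [12.47 × ln(1270/560) + 8.314 × ln(102/30.1)] = 73.7 J/K.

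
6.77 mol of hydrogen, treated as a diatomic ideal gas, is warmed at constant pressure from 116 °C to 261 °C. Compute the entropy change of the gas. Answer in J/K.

ΔS = 62.4 J/K

In kelvin: T₁ = 389.15 K, T₂ = 534.15 K. At constant pressure, ΔS = nC_p ln(T₂/T₁) with C_p = 7R/2 = 29.1 J mol⁻¹ K⁻¹.
ΔS = 6.77 × 29.1 × ln(534.15/389.15) = 62.4 J/K.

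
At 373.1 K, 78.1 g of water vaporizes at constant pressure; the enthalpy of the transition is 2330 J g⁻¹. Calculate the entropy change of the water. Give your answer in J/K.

ΔS = 488 J/K

Heat absorbed by the substance: Q = mL = 78.1 × 2330 = 181973 J.
At constant T, ΔS = Q_rev/T = 181973 / 373.1 = 488 J/K.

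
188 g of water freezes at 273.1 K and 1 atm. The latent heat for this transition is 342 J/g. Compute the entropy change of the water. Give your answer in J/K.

ΔS = -235 J/K

Heat released by the substance: Q = −mL = −188 × 342 = −64296 J.
At constant T, ΔS = Q_rev/T = −64296 / 273.1 = -235 J/K.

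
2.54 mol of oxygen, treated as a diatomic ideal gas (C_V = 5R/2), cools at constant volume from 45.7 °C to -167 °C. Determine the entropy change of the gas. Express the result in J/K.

ΔS = -58.1 J/K

In kelvin: T₁ = 318.85 K, T₂ = 106.15 K. At constant volume, ΔS = nC_V ln(T₂/T₁) with C_V = 5R/2 = 20.79 J mol⁻¹ K⁻¹.
ΔS = 2.54 × 20.79 × ln(106.15/318.85) = -58.1 J/K.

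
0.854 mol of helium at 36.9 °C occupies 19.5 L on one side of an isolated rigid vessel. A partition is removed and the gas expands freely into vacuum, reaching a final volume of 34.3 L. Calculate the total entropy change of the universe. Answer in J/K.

No heat is exchanged and no work is done, so the ideal-gas temperature stays constant.
Entropy is a state function; using a reversible isothermal path, ΔS_gas = nR ln(V₂/V₁) = 0.854 × 8.314 × ln(34.3/19.5) = 4.01 J/K.
The insulated surroundings exchange no heat, so ΔS_surr = 0 and ΔS_universe = ΔS_gas.

ΔS_universe = 4.01 J/K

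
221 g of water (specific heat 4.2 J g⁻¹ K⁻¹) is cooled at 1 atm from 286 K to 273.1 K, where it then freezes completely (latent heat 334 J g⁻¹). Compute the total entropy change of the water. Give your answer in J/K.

ΔS = -313 J/K

Cooling step: ΔS₁ = m c ln(T_tr/T_i) = 221 × 4.2 × ln(273.1/286) = -42.84 J/K.
Phase change: ΔS₂ = −mL/T_tr = −221 × 334 / 273.1 = -270.3 J/K.
ΔS_total = (-42.84) + (-270.3) = -313 J/K.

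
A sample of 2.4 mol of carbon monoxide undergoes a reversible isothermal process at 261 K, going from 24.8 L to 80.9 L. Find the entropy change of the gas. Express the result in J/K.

ΔS_gas = 23.6 J/K

For an isothermal ideal gas ΔS_gas = nR ln(V₂/V₁) = 2.4 × 8.314 × ln(80.9/24.8) = 23.6 J/K.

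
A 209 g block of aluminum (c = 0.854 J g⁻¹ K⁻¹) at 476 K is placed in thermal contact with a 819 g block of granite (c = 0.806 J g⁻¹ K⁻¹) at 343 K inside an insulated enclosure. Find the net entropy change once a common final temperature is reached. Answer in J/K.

Energy balance: T_f = (m₁c₁T₁ + m₂c₂T₂)/(m₁c₁ + m₂c₂) = 371.31 K.
ΔS₁ = m₁c₁ ln(T_f/T₁) = 178.486 × ln(371.31/476) = -44.334 J/K.
ΔS₂ = m₂c₂ ln(T_f/T₂) = 660.114 × ln(371.31/343) = 52.347 J/K.
ΔS_total = -44.334 + 52.347 = 8.01 J/K.

ΔS_total = 8.01 J/K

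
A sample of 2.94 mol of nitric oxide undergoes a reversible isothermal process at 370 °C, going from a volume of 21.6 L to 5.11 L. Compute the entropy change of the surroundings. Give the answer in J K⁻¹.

For an isothermal ideal gas ΔS_gas = nR ln(V₂/V₁) = 2.94 × 8.314 × ln(5.11/21.6) = -35.2 J/K.
The process is reversible, so ΔS_surr = −ΔS_gas = 35.2 J/K and ΔS_universe = 0.

ΔS_surr = 35.2 J/K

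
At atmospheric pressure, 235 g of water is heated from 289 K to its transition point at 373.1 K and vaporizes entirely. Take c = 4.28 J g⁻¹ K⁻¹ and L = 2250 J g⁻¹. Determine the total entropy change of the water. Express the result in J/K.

ΔS = 1670 J/K

Warming step: ΔS₁ = m c ln(T_tr/T_i) = 235 × 4.28 × ln(373.1/289) = 256.9 J/K.
Phase change: ΔS₂ = +mL/T_tr = 235 × 2250 / 373.1 = 1417 J/K.
ΔS_total = (256.9) + (1417) = 1670 J/K.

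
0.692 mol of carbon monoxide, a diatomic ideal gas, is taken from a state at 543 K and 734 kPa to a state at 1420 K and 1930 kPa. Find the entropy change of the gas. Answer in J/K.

ΔS = nC_p ln(T₂/T₁) − nR ln(P₂/P₁), with C_p = 7R/2 = 29.1 J mol⁻¹ K⁻¹ for a diatomic ideal gas.
ΔS = 0.692 × [29.1 × ln(1420/543) − 8.314 × ln(1930/734)] = 13.8 J/K.

ΔS = 13.8 J/K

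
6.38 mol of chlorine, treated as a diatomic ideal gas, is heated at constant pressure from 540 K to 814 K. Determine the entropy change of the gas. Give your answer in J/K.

ΔS = 76.2 J/K

At constant pressure, ΔS = nC_p ln(T₂/T₁) with C_p = 7R/2 = 29.1 J mol⁻¹ K⁻¹.
ΔS = 6.38 × 29.1 × ln(814/540) = 76.2 J/K.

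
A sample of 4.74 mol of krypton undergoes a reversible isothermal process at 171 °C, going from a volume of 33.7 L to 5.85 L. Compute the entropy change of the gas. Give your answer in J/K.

ΔS_gas = -69 J/K

For an isothermal ideal gas ΔS_gas = nR ln(V₂/V₁) = 4.74 × 8.314 × ln(5.85/33.7) = -69 J/K.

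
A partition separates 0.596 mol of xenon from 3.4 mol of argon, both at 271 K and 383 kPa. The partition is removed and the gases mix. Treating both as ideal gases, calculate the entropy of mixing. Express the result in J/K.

Mole fractions: x_A = 0.596/4 = 0.149, x_B = 0.851.
ΔS_mix = −R(n_A ln x_A + n_B ln x_B) = −8.314 × (0.596 ln 0.149 + 3.4 ln 0.851) = 14 J/K.

ΔS_mix = 14 J/K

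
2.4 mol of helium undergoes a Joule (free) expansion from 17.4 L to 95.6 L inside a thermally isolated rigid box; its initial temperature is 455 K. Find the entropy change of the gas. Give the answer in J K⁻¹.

ΔS_gas = 34 J/K

For an ideal gas in free expansion Q = 0 and W = 0, so T is unchanged.
Entropy is a state function; using a reversible isothermal path, ΔS_gas = nR ln(V₂/V₁) = 2.4 × 8.314 × ln(95.6/17.4) = 34 J/K.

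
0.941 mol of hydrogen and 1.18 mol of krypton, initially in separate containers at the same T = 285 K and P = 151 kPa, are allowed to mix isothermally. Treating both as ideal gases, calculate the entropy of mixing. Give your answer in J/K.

ΔS_mix = 12.1 J/K

Mole fractions: x_A = 0.941/2.12 = 0.444, x_B = 0.556.
ΔS_mix = −R(n_A ln x_A + n_B ln x_B) = −8.314 × (0.941 ln 0.444 + 1.18 ln 0.556) = 12.1 J/K.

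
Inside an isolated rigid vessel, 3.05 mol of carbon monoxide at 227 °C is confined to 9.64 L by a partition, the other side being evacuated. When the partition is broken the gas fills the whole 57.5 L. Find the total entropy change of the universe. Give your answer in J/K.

ΔS_universe = 45.3 J/K

For an ideal gas in free expansion Q = 0 and W = 0, so T is unchanged.
Entropy is a state function; using a reversible isothermal path, ΔS_gas = nR ln(V₂/V₁) = 3.05 × 8.314 × ln(57.5/9.64) = 45.3 J/K.
The insulated surroundings exchange no heat, so ΔS_surr = 0 and ΔS_universe = ΔS_gas.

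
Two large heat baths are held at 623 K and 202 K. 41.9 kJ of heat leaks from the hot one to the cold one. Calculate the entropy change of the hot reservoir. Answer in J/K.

ΔS_hot = -67.3 J/K

The hot reservoir loses heat Q, so ΔS_hot = −Q/T_H = −41900/623 = -67.3 J/K.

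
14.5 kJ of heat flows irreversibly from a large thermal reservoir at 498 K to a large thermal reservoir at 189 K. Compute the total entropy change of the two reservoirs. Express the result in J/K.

ΔS_hot = −Q/T_H = −14500/498 = -29.12 J/K and ΔS_cold = +Q/T_C = 14500/189 = 76.72 J/K.
ΔS_total = -29.12 + 76.72 = 47.6 J/K, positive as the second law requires.

ΔS_total = 47.6 J/K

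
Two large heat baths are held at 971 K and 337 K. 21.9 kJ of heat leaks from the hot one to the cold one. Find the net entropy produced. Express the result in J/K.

ΔS_total = 42.4 J/K

ΔS_hot = −Q/T_H = −21900/971 = -22.55 J/K and ΔS_cold = +Q/T_C = 21900/337 = 64.99 J/K.
ΔS_total = -22.55 + 64.99 = 42.4 J/K, positive as the second law requires.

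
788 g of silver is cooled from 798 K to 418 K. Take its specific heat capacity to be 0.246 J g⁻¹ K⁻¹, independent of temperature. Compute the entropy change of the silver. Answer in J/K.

ΔS = ∫dQ_rev/T = m c ln(T₂/T₁) = 788 × 0.246 × ln(418/798) = -125 J/K.

ΔS = -125 J/K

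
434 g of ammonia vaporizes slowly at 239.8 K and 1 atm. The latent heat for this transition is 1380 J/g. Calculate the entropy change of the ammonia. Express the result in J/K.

ΔS = 2500 J/K

Heat absorbed by the substance: Q = mL = 434 × 1380 = 598920 J.
At constant T, ΔS = Q_rev/T = 598920 / 239.8 = 2500 J/K.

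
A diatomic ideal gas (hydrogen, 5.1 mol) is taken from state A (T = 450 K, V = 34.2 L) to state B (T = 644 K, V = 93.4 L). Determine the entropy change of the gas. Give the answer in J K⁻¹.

Entropy is a state function: ΔS = nC_V ln(T₂/T₁) + nR ln(V₂/V₁), with C_V = 5R/2 = 20.79 J mol⁻¹ K⁻¹ for a diatomic ideal gas.
ΔS = 5.1 × [20.79 × ln(644/450) + 8.314 × ln(93.4/34.2)] = 80.6 J/K.

ΔS = 80.6 J/K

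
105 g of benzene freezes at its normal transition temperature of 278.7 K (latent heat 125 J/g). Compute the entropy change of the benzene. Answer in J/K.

ΔS = -47.1 J/K

Heat released by the substance: Q = −mL = −105 × 125 = −13125 J.
At constant T, ΔS = Q_rev/T = −13125 / 278.7 = -47.1 J/K.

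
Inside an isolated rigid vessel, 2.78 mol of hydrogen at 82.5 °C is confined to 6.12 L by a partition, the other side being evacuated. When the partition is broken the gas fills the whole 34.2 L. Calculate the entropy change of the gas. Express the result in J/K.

ΔS_gas = 39.8 J/K

No heat is exchanged and no work is done, so the ideal-gas temperature stays constant.
Entropy is a state function; using a reversible isothermal path, ΔS_gas = nR ln(V₂/V₁) = 2.78 × 8.314 × ln(34.2/6.12) = 39.8 J/K.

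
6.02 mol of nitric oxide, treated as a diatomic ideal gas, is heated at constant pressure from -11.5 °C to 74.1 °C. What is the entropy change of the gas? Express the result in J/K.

In kelvin: T₁ = 261.65 K, T₂ = 347.25 K. At constant pressure, ΔS = nC_p ln(T₂/T₁) with C_p = 7R/2 = 29.1 J mol⁻¹ K⁻¹.
ΔS = 6.02 × 29.1 × ln(347.25/261.65) = 49.6 J/K.

ΔS = 49.6 J/K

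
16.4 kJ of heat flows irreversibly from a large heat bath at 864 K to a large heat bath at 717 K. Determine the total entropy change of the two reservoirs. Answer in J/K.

ΔS_hot = −Q/T_H = −16400/864 = -18.98 J/K and ΔS_cold = +Q/T_C = 16400/717 = 22.87 J/K.
ΔS_total = -18.98 + 22.87 = 3.89 J/K, positive as the second law requires.

ΔS_total = 3.89 J/K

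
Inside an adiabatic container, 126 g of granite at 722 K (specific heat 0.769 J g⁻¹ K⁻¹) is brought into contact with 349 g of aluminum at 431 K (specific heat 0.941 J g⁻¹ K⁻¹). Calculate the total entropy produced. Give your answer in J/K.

ΔS_total = 10.9 J/K

Energy balance: T_f = (m₁c₁T₁ + m₂c₂T₂)/(m₁c₁ + m₂c₂) = 497.3 K.
ΔS₁ = m₁c₁ ln(T_f/T₁) = 96.894 × ln(497.3/722) = -36.13 J/K.
ΔS₂ = m₂c₂ ln(T_f/T₂) = 328.409 × ln(497.3/431) = 46.99 J/K.
ΔS_total = -36.13 + 46.99 = 10.9 J/K.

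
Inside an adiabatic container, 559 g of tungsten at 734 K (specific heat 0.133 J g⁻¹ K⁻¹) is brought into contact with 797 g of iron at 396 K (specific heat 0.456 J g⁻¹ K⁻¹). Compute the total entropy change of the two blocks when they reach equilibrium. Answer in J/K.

ΔS_total = 13.4 J/K

Energy balance: T_f = (m₁c₁T₁ + m₂c₂T₂)/(m₁c₁ + m₂c₂) = 453.4 K.
ΔS₁ = m₁c₁ ln(T_f/T₁) = 74.347 × ln(453.4/734) = -35.82 J/K.
ΔS₂ = m₂c₂ ln(T_f/T₂) = 363.432 × ln(453.4/396) = 49.2 J/K.
ΔS_total = -35.82 + 49.2 = 13.4 J/K.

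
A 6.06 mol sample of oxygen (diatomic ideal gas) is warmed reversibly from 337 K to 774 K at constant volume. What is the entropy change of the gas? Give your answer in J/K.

ΔS = 105 J/K

At constant volume, ΔS = nC_V ln(T₂/T₁) with C_V = 5R/2 = 20.79 J mol⁻¹ K⁻¹.
ΔS = 6.06 × 20.79 × ln(774/337) = 105 J/K.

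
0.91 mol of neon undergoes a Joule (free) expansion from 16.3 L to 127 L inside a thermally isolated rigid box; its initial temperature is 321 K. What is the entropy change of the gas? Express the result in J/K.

No heat is exchanged and no work is done, so the ideal-gas temperature stays constant.
Entropy is a state function; using a reversible isothermal path, ΔS_gas = nR ln(V₂/V₁) = 0.91 × 8.314 × ln(127/16.3) = 15.5 J/K.

ΔS_gas = 15.5 J/K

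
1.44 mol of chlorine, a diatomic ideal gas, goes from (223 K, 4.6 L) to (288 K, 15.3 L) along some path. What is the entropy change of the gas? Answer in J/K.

ΔS = 22 J/K

Entropy is a state function: ΔS = nC_V ln(T₂/T₁) + nR ln(V₂/V₁), with C_V = 5R/2 = 20.79 J mol⁻¹ K⁻¹ for a diatomic ideal gas.
ΔS = 1.44 × [20.79 × ln(288/223) + 8.314 × ln(15.3/4.6)] = 22 J/K.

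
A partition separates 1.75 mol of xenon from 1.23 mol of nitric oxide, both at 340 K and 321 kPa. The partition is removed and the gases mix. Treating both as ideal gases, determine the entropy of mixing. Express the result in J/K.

Mole fractions: x_A = 1.75/2.98 = 0.587, x_B = 0.413.
ΔS_mix = −R(n_A ln x_A + n_B ln x_B) = −8.314 × (1.75 ln 0.587 + 1.23 ln 0.413) = 16.8 J/K.

ΔS_mix = 16.8 J/K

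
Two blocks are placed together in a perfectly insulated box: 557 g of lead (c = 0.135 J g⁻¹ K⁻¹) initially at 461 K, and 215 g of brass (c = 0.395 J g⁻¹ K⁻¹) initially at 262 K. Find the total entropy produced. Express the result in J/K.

Energy balance: T_f = (m₁c₁T₁ + m₂c₂T₂)/(m₁c₁ + m₂c₂) = 355.45 K.
ΔS₁ = m₁c₁ ln(T_f/T₁) = 75.195 × ln(355.45/461) = -19.55 J/K.
ΔS₂ = m₂c₂ ln(T_f/T₂) = 84.925 × ln(355.45/262) = 25.91 J/K.
ΔS_total = -19.55 + 25.91 = 6.36 J/K.

ΔS_total = 6.36 J/K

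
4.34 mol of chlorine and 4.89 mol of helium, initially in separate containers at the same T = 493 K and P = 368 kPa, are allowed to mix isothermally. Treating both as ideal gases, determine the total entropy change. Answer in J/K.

ΔS_mix = 53.1 J/K

Mole fractions: x_A = 4.34/9.23 = 0.47, x_B = 0.53.
ΔS_mix = −R(n_A ln x_A + n_B ln x_B) = −8.314 × (4.34 ln 0.47 + 4.89 ln 0.53) = 53.1 J/K.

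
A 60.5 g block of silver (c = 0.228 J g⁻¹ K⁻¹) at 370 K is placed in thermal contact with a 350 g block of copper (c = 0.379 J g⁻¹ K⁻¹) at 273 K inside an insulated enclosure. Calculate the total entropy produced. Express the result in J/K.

ΔS_total = 0.627 J/K

Energy balance: T_f = (m₁c₁T₁ + m₂c₂T₂)/(m₁c₁ + m₂c₂) = 282.14 K.
ΔS₁ = m₁c₁ ln(T_f/T₁) = 13.794 × ln(282.14/370) = -3.74 J/K.
ΔS₂ = m₂c₂ ln(T_f/T₂) = 132.65 × ln(282.14/273) = 4.367 J/K.
ΔS_total = -3.74 + 4.367 = 0.627 J/K.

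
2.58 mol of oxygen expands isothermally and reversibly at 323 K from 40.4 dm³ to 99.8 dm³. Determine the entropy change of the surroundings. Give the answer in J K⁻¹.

ΔS_surr = -19.4 J/K

For an isothermal ideal gas ΔS_gas = nR ln(V₂/V₁) = 2.58 × 8.314 × ln(99.8/40.4) = 19.4 J/K.
The process is reversible, so ΔS_surr = −ΔS_gas = -19.4 J/K and ΔS_universe = 0.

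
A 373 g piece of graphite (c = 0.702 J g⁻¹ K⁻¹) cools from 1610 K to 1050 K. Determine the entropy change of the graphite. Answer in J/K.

ΔS = ∫dQ_rev/T = m c ln(T₂/T₁) = 373 × 0.702 × ln(1050/1610) = -112 J/K.

ΔS = -112 J/K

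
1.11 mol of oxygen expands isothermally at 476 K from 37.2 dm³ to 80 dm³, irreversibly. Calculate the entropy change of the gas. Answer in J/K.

ΔS_gas = 7.07 J/K

Entropy is a state function, so ΔS_gas depends only on the end states.
For an isothermal ideal gas ΔS_gas = nR ln(V₂/V₁) = 1.11 × 8.314 × ln(80/37.2) = 7.07 J/K.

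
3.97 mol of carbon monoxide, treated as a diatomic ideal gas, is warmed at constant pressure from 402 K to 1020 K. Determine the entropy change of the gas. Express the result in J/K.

ΔS = 108 J/K

At constant pressure, ΔS = nC_p ln(T₂/T₁) with C_p = 7R/2 = 29.1 J mol⁻¹ K⁻¹.
ΔS = 3.97 × 29.1 × ln(1020/402) = 108 J/K.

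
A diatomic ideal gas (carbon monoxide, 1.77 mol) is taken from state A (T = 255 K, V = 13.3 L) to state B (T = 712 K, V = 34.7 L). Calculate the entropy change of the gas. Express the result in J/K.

Entropy is a state function: ΔS = nC_V ln(T₂/T₁) + nR ln(V₂/V₁), with C_V = 5R/2 = 20.79 J mol⁻¹ K⁻¹ for a diatomic ideal gas.
ΔS = 1.77 × [20.79 × ln(712/255) + 8.314 × ln(34.7/13.3)] = 51.9 J/K.

ΔS = 51.9 J/K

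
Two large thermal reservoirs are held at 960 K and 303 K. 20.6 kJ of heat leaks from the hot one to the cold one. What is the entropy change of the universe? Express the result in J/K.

ΔS_hot = −Q/T_H = −20600/960 = -21.46 J/K and ΔS_cold = +Q/T_C = 20600/303 = 67.99 J/K.
ΔS_total = -21.46 + 67.99 = 46.5 J/K, positive as the second law requires.

ΔS_total = 46.5 J/K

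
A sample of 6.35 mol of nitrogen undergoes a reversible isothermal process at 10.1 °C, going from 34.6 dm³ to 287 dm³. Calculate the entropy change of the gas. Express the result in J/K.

ΔS_gas = 112 J/K

For an isothermal ideal gas ΔS_gas = nR ln(V₂/V₁) = 6.35 × 8.314 × ln(287/34.6) = 112 J/K.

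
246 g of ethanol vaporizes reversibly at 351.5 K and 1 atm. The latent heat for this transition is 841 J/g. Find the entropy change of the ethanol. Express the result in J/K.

Heat absorbed by the substance: Q = mL = 246 × 841 = 206886 J.
At constant T, ΔS = Q_rev/T = 206886 / 351.5 = 589 J/K.

ΔS = 589 J/K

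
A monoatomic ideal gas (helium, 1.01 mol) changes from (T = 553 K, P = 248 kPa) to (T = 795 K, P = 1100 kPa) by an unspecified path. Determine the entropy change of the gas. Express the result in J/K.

ΔS = -4.89 J/K

ΔS = nC_p ln(T₂/T₁) − nR ln(P₂/P₁), with C_p = 5R/2 = 20.79 J mol⁻¹ K⁻¹ for a monoatomic ideal gas.
ΔS = 1.01 × [20.79 × ln(795/553) − 8.314 × ln(1100/248)] = -4.89 J/K.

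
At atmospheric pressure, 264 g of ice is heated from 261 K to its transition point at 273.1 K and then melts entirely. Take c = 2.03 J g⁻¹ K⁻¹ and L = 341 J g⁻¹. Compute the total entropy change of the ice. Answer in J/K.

ΔS = 354 J/K

Warming step: ΔS₁ = m c ln(T_tr/T_i) = 264 × 2.03 × ln(273.1/261) = 24.29 J/K.
Phase change: ΔS₂ = +mL/T_tr = 264 × 341 / 273.1 = 329.6 J/K.
ΔS_total = (24.29) + (329.6) = 354 J/K.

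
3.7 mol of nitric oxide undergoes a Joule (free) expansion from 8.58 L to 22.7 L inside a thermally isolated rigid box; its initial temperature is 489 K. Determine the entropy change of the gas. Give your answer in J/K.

No heat is exchanged and no work is done, so the ideal-gas temperature stays constant.
Entropy is a state function; using a reversible isothermal path, ΔS_gas = nR ln(V₂/V₁) = 3.7 × 8.314 × ln(22.7/8.58) = 29.9 J/K.

ΔS_gas = 29.9 J/K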